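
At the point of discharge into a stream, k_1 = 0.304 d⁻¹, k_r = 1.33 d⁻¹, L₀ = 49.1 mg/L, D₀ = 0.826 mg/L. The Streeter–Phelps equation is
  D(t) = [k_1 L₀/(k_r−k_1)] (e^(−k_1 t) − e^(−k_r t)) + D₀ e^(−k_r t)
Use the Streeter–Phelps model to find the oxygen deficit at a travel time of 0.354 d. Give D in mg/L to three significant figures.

k_1 L₀/(k_r−k_1) = 0.304×49.1/(1.33−0.304) = 14.93/1.026 = 14.55 mg/L.
e^(−k_1 t) = e^(−0.304×0.3540) = 0.8980; e^(−k_r t) = e^(−1.33×0.3540) = 0.6245.
D = 14.55 × (0.8980 − 0.6245) + 0.826 × 0.6245 = 3.979 + 0.5158 = 4.494 mg/L.

D ≈ 4.49 mg/L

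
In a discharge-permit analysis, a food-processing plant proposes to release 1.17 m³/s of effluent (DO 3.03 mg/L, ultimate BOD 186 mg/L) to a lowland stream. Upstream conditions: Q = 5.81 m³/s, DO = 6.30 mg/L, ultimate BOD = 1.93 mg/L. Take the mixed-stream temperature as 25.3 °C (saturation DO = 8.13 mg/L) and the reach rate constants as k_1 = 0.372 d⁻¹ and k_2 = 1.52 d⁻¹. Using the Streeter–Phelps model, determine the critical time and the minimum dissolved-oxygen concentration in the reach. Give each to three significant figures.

t_c ≈ 1.01 d; minimum DO ≈ 2.61 mg/L

Mixed DO = (5.81×6.30 + 1.17×3.03)/(5.81+1.17) = 40.15/6.980 = 5.752 mg/L.
Mixed L₀ = (5.81×1.93 + 1.17×186)/(6.980) = 228.8/6.980 = 32.78 mg/L.
Initial deficit D₀ = C_s − DO₀ = 8.13 − 5.752 = 2.378 mg/L.
t_c = (1/1.148) ln[(1.52/0.372)(1 − 2.378×1.148/(0.372×32.78))] = 0.8711 × ln(3.171) = 1.005 d.
D_c = (0.372/1.52) × 32.78 × e^(−0.372×1.005) = 0.2447 × 32.78 × 0.6880 = 5.520 mg/L.
Minimum DO = 8.13 − 5.520 = 2.610 mg/L.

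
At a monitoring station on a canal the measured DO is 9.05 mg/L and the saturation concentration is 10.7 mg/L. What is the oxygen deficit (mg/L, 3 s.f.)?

D ≈ 1.65 mg/L

D = C_s − C = 10.7 − 9.05 = 1.65 mg/L.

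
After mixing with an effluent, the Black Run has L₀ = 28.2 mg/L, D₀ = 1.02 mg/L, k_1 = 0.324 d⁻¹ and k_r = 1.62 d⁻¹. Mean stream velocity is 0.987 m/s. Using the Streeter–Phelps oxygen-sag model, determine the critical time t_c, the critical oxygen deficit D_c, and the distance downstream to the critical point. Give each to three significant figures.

At the critical point dD/dt = 0, so k_1 L₀ e^(−k_1 t) = k_r D. Substituting D(t) from the Streeter–Phelps equation and solving for t gives
t_c = ln[(k_r/k_1)(1 − D₀(k_r−k_1)/(k_1 L₀))] / (k_r−k_1).
Here k_r−k_1 = 1.296 d⁻¹ and 1 − D₀(k_r−k_1)/(k_1 L₀) = 1 − 1.02×1.296/(0.324×28.2) = 0.8553, so
t_c = ln(5.000 × 0.8553) / 1.296 = 1.453 / 1.296 = 1.121 d.
D_c = (k_1/k_r) L₀ e^(−k_1 t_c) = (0.324/1.62) × 28.2 × e^(−0.324×1.121) = 0.2000 × 28.2 × 0.6954 = 3.922 mg/L.
x_c = v t_c = 0.987 m/s × 1.121 d × 86400 s/d = 95620 m ≈ 95.6 km.

t_c ≈ 1.12 d; D_c ≈ 3.92 mg/L; x_c ≈ 95.6 km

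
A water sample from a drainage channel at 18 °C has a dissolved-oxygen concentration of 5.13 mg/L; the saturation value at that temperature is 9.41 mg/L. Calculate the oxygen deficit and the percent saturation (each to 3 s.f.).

D = C_s − C = 9.41 − 5.13 = 4.28 mg/L.
% saturation = 5.13/9.41 × 100 = 54.5 %.

D ≈ 4.28 mg/L; 54.5 % saturation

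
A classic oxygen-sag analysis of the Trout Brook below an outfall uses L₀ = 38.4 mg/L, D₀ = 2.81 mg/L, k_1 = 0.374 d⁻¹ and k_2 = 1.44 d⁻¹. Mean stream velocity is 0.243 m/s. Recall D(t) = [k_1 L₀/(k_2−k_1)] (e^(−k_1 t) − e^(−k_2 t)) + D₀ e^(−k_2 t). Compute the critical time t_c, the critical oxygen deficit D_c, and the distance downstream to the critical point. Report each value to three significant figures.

t_c ≈ 1.05 d; D_c ≈ 6.75 mg/L; x_c ≈ 21.9 km

With k_2/k_1 = 3.850 and 1 − D₀(k_2−k_1)/(k_1 L₀) = 0.7914,
t_c = ln(3.850 × 0.7914) / (1.44 − 0.374) = ln(3.047) / 1.066 = 1.114/1.066 = 1.045 d.
D_c = (k_1/k_2) L₀ e^(−k_1 t_c) = (0.374/1.44) × 38.4 × e^(−0.374×1.045) = 0.2597 × 38.4 × 0.6764 = 6.746 mg/L.
x_c = v t_c = 0.243 m/s × 1.045 d × 86400 s/d = 21940 m ≈ 21.9 km.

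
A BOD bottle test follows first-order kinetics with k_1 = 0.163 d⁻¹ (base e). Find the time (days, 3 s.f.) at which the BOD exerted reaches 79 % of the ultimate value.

y/L₀ = 1 − e^(−k_1 t) = 0.79 ⇒ e^(−k_1 t) = 0.210
t = −ln(0.210) / 0.163 = 1.561 / 0.163 = 9.575 d.

t ≈ 9.57 d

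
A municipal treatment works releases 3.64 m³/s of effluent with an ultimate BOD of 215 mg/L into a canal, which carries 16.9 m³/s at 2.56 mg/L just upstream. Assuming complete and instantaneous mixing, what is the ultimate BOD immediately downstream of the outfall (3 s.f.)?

40.2 mg/L

Flow-weighted mixing: C = (Q_r C_r + Q_w C_w)/(Q_r + Q_w)
= (16.9×2.56 + 3.64×215)/(16.9 + 3.64) = 825.9/20.54 = 40.21 mg/L.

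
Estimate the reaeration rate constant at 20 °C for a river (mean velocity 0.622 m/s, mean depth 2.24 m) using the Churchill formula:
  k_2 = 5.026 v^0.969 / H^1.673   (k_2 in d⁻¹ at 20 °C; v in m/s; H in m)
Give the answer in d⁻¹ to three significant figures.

k_2 ≈ 0.823 d⁻¹

k_2 = 5.026 × 0.622^0.969 / 2.24^1.673 = 5.026 × 0.6312 / 3.854 = 0.8231 d⁻¹.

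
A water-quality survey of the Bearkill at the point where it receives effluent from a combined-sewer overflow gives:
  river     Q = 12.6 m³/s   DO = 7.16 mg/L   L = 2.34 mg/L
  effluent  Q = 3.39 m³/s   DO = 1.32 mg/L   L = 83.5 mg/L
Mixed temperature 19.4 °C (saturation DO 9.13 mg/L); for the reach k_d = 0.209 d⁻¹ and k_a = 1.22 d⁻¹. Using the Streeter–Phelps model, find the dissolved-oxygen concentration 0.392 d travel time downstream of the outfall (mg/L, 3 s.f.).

Mixed DO = (12.6×7.16 + 3.39×1.32)/(12.6+3.39) = 94.69/15.99 = 5.922 mg/L.
Mixed L₀ = (12.6×2.34 + 3.39×83.5)/(15.99) = 312.5/15.99 = 19.55 mg/L.
Initial deficit D₀ = C_s − DO₀ = 9.13 − 5.922 = 3.208 mg/L.
D(0.392) = [0.209×19.55/(1.22−0.209)](e^(−0.209×0.392) − e^(−1.22×0.392)) + 3.208 e^(−1.22×0.392)
= 4.041 × (0.9213 − 0.6199) + 3.208 × 0.6199 = 3.207 mg/L.
DO = 9.13 − 3.207 = 5.923 mg/L.

DO ≈ 5.92 mg/L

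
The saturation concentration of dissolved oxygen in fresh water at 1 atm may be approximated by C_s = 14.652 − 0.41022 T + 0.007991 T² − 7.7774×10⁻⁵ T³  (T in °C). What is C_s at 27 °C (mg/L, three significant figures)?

C_s ≈ 7.87 mg/L

C_s = 14.652 − 0.41022×27 + 0.007991×27² − 7.7774×10⁻⁵×27³ = 7.871 mg/L.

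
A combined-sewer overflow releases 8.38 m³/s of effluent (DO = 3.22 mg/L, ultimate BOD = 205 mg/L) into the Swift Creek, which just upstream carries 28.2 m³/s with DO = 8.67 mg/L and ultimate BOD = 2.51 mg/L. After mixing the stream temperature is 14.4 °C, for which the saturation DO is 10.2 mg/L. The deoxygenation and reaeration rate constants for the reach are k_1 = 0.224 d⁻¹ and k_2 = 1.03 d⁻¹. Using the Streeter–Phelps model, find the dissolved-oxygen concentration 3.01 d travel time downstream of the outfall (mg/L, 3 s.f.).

Mixed DO = (28.2×8.67 + 8.38×3.22)/(28.2+8.38) = 271.5/36.58 = 7.421 mg/L.
Mixed L₀ = (28.2×2.51 + 8.38×205)/(36.58) = 1789/36.58 = 48.90 mg/L.
Initial deficit D₀ = C_s − DO₀ = 10.2 − 7.421 = 2.779 mg/L.
D(3.01) = [0.224×48.90/(1.03−0.224)](e^(−0.224×3.01) − e^(−1.03×3.01)) + 2.779 e^(−1.03×3.01)
= 13.59 × (0.5095 − 0.04504) + 2.779 × 0.04504 = 6.438 mg/L.
DO = 10.2 − 6.438 = 3.762 mg/L.

DO ≈ 3.76 mg/L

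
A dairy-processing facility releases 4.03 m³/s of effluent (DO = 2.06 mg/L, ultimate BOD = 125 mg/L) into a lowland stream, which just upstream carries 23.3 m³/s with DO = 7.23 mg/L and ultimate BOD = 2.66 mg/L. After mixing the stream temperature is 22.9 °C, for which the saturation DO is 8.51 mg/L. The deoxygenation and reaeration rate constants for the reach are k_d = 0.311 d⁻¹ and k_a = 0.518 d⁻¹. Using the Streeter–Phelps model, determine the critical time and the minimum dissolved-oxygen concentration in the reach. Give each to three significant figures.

t_c ≈ 2.14 d; minimum DO ≈ 2.12 mg/L

Mixed DO = (23.3×7.23 + 4.03×2.06)/(23.3+4.03) = 176.8/27.33 = 6.468 mg/L.
Mixed L₀ = (23.3×2.66 + 4.03×125)/(27.33) = 565.7/27.33 = 20.70 mg/L.
Initial deficit D₀ = C_s − DO₀ = 8.51 − 6.468 = 2.042 mg/L.
t_c = (1/0.2070) ln[(0.518/0.311)(1 − 2.042×0.2070/(0.311×20.70))] = 4.831 × ln(1.556) = 2.137 d.
D_c = (0.311/0.518) × 20.70 × e^(−0.311×2.137) = 0.6004 × 20.70 × 0.5146 = 6.395 mg/L.
Minimum DO = 8.51 − 6.395 = 2.115 mg/L.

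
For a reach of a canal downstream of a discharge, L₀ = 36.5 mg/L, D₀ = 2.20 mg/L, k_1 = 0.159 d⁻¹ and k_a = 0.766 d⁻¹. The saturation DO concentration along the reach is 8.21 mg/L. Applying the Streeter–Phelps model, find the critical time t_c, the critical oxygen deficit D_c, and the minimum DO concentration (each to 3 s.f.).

t_c = [1/(k_a−k_1)] ln[(k_a/k_1)(1 − D₀(k_a−k_1)/(k_1 L₀))]
= [1/(0.766−0.159)] ln[(0.766/0.159)(1 − 2.20×0.6070/(0.159×36.5))]
= (1/0.6070) ln[4.818 × 0.7699] = 1.647 × ln(3.709) = 1.647 × 1.311 = 2.159 d.
L(t_c) = L₀ e^(−k_1 t_c) = 36.5 × 0.7094 = 25.89 mg/L, and at the critical point k_a D_c = k_1 L, so D_c = (0.159/0.766) × 25.89 = 5.375 mg/L.
Minimum DO = C_s − D_c = 8.21 − 5.375 = 2.835 mg/L.

t_c ≈ 2.16 d; D_c ≈ 5.37 mg/L; min DO ≈ 2.84 mg/L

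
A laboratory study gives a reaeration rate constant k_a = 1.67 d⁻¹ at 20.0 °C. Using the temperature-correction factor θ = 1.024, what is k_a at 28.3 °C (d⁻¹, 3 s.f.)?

k_a ≈ 2.03 d⁻¹

k_a(T₂) = k_a(T₁) · θ^(T₂−T₁) = 1.67 × 1.024^(28.3−20.0)
= 1.67 × 1.024^8.30 = 1.67 × 1.218 = 2.033 d⁻¹.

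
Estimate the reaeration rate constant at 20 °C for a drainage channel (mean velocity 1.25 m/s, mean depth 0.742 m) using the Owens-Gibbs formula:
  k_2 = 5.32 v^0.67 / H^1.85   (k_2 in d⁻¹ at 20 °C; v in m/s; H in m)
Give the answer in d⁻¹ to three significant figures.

k_2 = 5.32 × 1.25^0.67 / 0.742^1.85 = 5.32 × 1.161 / 0.5758 = 10.73 d⁻¹.

k_2 ≈ 10.7 d⁻¹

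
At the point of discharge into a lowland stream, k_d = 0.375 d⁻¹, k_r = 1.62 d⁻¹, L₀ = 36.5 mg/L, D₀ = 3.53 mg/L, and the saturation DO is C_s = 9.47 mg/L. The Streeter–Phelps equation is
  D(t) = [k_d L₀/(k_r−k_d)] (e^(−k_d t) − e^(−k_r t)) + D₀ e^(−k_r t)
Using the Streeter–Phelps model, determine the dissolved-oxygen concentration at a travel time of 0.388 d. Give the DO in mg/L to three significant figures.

k_d L₀/(k_r−k_d) = 0.375×36.5/(1.62−0.375) = 13.69/1.245 = 10.99 mg/L.
e^(−k_d t) = e^(−0.375×0.3880) = 0.8646; e^(−k_r t) = e^(−1.62×0.3880) = 0.5334.
D = 10.99 × (0.8646 − 0.5334) + 3.53 × 0.5334 = 3.642 + 1.883 = 5.524 mg/L.
DO = C_s − D = 9.47 − 5.524 = 3.946 mg/L.

DO ≈ 3.95 mg/L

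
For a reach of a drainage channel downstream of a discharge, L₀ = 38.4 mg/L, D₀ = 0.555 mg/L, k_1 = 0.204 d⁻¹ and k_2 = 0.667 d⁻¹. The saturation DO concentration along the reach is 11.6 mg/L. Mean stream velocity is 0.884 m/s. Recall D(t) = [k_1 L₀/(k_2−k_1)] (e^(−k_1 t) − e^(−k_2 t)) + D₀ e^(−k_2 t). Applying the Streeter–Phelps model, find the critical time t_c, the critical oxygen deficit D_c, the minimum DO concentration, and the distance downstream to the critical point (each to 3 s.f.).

At the critical point dD/dt = 0, so k_1 L₀ e^(−k_1 t) = k_2 D. Substituting D(t) from the Streeter–Phelps equation and solving for t gives
t_c = ln[(k_2/k_1)(1 − D₀(k_2−k_1)/(k_1 L₀))] / (k_2−k_1).
Here k_2−k_1 = 0.4630 d⁻¹ and 1 − D₀(k_2−k_1)/(k_1 L₀) = 1 − 0.555×0.4630/(0.204×38.4) = 0.9672, so
t_c = ln(3.270 × 0.9672) / 0.4630 = 1.151 / 0.4630 = 2.487 d.
D_c = (k_1/k_2) L₀ e^(−k_1 t_c) = (0.204/0.667) × 38.4 × e^(−0.204×2.487) = 0.3058 × 38.4 × 0.6021 = 7.072 mg/L.
Minimum DO = C_s − D_c = 11.6 − 7.072 = 4.528 mg/L.
x_c = v t_c = 0.884 m/s × 2.487 d × 86400 s/d = 189900 m ≈ 190 km.

t_c ≈ 2.49 d; D_c ≈ 7.07 mg/L; min DO ≈ 4.53 mg/L; x_c ≈ 190 km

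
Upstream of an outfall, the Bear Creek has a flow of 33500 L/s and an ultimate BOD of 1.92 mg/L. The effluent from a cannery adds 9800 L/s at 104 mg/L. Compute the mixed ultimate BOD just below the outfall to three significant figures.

25.0 mg/L

Flow-weighted mixing: C = (Q_r C_r + Q_w C_w)/(Q_r + Q_w)
= (33500×1.92 + 9800×104)/(33500 + 9800) = 1.084×10^6/43300 = 25.02 mg/L.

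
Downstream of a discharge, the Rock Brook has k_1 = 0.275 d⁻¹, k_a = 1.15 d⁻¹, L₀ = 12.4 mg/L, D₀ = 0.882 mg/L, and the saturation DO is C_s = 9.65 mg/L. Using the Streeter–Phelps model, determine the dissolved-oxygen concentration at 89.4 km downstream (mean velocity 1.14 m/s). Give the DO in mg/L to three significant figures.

Travel time t = x/v = 89.4 km / (1.14 m/s) = 89400 m / 1.14 m/s = 78420 s = 0.9077 d.
k_1 L₀/(k_a−k_1) = 0.275×12.4/(1.15−0.275) = 3.410/0.8750 = 3.897 mg/L.
e^(−k_1 t) = e^(−0.275×0.9077) = 0.7791; e^(−k_a t) = e^(−1.15×0.9077) = 0.3521.
D = 3.897 × (0.7791 − 0.3521) + 0.882 × 0.3521 = 1.664 + 0.3106 = 1.975 mg/L.
DO = C_s − D = 9.65 − 1.975 = 7.675 mg/L.

DO ≈ 7.68 mg/L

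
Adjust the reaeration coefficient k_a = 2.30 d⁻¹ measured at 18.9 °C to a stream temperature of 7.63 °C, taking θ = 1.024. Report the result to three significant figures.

k_a ≈ 1.76 d⁻¹

k_a(T₂) = k_a(T₁) · θ^(T₂−T₁) = 2.30 × 1.024^(7.63−18.9)
= 2.30 × 1.024^-11.3 = 2.30 × 0.7655 = 1.761 d⁻¹.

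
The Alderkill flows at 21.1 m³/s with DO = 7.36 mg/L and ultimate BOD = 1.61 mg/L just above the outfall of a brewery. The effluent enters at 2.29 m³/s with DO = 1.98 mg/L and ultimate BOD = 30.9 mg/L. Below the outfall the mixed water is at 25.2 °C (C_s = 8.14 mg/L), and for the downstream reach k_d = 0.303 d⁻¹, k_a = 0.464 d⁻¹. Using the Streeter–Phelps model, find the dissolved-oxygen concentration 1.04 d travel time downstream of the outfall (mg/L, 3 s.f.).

Mixed DO = (21.1×7.36 + 2.29×1.98)/(21.1+2.29) = 159.8/23.39 = 6.833 mg/L.
Mixed L₀ = (21.1×1.61 + 2.29×30.9)/(23.39) = 104.7/23.39 = 4.478 mg/L.
Initial deficit D₀ = C_s − DO₀ = 8.14 − 6.833 = 1.307 mg/L.
D(1.04) = [0.303×4.478/(0.464−0.303)](e^(−0.303×1.04) − e^(−0.464×1.04)) + 1.307 e^(−0.464×1.04)
= 8.427 × (0.7297 − 0.6172) + 1.307 × 0.6172 = 1.755 mg/L.
DO = 8.14 − 1.755 = 6.385 mg/L.

DO ≈ 6.39 mg/L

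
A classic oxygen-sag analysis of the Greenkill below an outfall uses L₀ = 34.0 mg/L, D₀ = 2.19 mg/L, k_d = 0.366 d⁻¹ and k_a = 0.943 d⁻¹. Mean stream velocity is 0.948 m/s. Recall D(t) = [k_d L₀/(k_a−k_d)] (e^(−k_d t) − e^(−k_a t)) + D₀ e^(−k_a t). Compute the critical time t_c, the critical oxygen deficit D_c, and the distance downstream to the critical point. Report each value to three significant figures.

t_c ≈ 1.45 d; D_c ≈ 7.75 mg/L; x_c ≈ 119 km

At the critical point dD/dt = 0, so k_d L₀ e^(−k_d t) = k_a D. Substituting D(t) from the Streeter–Phelps equation and solving for t gives
t_c = ln[(k_a/k_d)(1 − D₀(k_a−k_d)/(k_d L₀))] / (k_a−k_d).
Here k_a−k_d = 0.5770 d⁻¹ and 1 − D₀(k_a−k_d)/(k_d L₀) = 1 − 2.19×0.5770/(0.366×34.0) = 0.8985, so
t_c = ln(2.577 × 0.8985) / 0.5770 = 0.8394 / 0.5770 = 1.455 d.
D_c = (k_d/k_a) L₀ e^(−k_d t_c) = (0.366/0.943) × 34.0 × e^(−0.366×1.455) = 0.3881 × 34.0 × 0.5872 = 7.749 mg/L.
x_c = v t_c = 0.948 m/s × 1.455 d × 86400 s/d = 119100 m ≈ 119 km.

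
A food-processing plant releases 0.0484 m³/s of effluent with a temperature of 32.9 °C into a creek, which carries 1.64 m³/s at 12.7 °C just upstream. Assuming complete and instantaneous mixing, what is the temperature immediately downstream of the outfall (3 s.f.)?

Flow-weighted mixing: C = (Q_r C_r + Q_w C_w)/(Q_r + Q_w)
= (1.64×12.7 + 0.0484×32.9)/(1.64 + 0.0484) = 22.42/1.688 = 13.28 °C.

13.3 °C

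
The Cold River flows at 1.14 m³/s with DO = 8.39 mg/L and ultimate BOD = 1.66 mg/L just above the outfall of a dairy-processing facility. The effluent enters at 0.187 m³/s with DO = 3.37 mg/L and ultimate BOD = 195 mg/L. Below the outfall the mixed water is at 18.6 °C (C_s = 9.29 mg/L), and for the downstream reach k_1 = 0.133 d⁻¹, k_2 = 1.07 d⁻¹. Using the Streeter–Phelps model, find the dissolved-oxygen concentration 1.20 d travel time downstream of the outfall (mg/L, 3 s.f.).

Mixed DO = (1.14×8.39 + 0.187×3.37)/(1.14+0.187) = 10.19/1.327 = 7.683 mg/L.
Mixed L₀ = (1.14×1.66 + 0.187×195)/(1.327) = 38.36/1.327 = 28.91 mg/L.
Initial deficit D₀ = C_s − DO₀ = 9.29 − 7.683 = 1.607 mg/L.
D(1.20) = [0.133×28.91/(1.07−0.133)](e^(−0.133×1.20) − e^(−1.07×1.20)) + 1.607 e^(−1.07×1.20)
= 4.103 × (0.8525 − 0.2769) + 1.607 × 0.2769 = 2.807 mg/L.
DO = 9.29 − 2.807 = 6.483 mg/L.

DO ≈ 6.48 mg/L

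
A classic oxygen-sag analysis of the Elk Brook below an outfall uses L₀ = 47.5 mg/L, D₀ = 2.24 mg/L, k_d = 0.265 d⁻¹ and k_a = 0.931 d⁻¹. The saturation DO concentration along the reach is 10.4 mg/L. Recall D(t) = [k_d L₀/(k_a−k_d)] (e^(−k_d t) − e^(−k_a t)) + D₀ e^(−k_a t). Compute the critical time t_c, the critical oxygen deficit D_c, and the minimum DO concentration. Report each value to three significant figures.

At the critical point dD/dt = 0, so k_d L₀ e^(−k_d t) = k_a D. Substituting D(t) from the Streeter–Phelps equation and solving for t gives
t_c = ln[(k_a/k_d)(1 − D₀(k_a−k_d)/(k_d L₀))] / (k_a−k_d).
Here k_a−k_d = 0.6660 d⁻¹ and 1 − D₀(k_a−k_d)/(k_d L₀) = 1 − 2.24×0.6660/(0.265×47.5) = 0.8815, so
t_c = ln(3.513 × 0.8815) / 0.6660 = 1.130 / 0.6660 = 1.697 d.
D_c = (k_d/k_a) L₀ e^(−k_d t_c) = (0.265/0.931) × 47.5 × e^(−0.265×1.697) = 0.2846 × 47.5 × 0.6378 = 8.623 mg/L.
Minimum DO = C_s − D_c = 10.4 − 8.623 = 1.777 mg/L.

t_c ≈ 1.70 d; D_c ≈ 8.62 mg/L; min DO ≈ 1.78 mg/L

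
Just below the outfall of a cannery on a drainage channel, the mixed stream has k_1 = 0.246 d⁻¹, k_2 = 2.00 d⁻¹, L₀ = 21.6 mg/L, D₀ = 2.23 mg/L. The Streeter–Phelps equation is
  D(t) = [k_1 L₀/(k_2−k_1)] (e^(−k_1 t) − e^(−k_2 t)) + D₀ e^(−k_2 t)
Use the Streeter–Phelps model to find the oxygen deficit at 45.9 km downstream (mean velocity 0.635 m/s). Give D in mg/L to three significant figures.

D ≈ 2.32 mg/L

Travel time t = x/v = 45.9 km / (0.635 m/s) = 45900 m / 0.635 m/s = 72280 s = 0.8366 d.
k_1 L₀/(k_2−k_1) = 0.246×21.6/(2.00−0.246) = 5.314/1.754 = 3.029 mg/L.
e^(−k_1 t) = e^(−0.246×0.8366) = 0.8140; e^(−k_2 t) = e^(−2.00×0.8366) = 0.1876.
D = 3.029 × (0.8140 − 0.1876) + 2.23 × 0.1876 = 1.897 + 0.4184 = 2.316 mg/L.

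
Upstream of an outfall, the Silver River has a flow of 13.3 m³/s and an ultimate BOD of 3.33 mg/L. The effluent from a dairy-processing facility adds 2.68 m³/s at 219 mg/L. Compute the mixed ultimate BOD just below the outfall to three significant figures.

Flow-weighted mixing: C = (Q_r C_r + Q_w C_w)/(Q_r + Q_w)
= (13.3×3.33 + 2.68×219)/(13.3 + 2.68) = 631.2/15.98 = 39.50 mg/L.

39.5 mg/L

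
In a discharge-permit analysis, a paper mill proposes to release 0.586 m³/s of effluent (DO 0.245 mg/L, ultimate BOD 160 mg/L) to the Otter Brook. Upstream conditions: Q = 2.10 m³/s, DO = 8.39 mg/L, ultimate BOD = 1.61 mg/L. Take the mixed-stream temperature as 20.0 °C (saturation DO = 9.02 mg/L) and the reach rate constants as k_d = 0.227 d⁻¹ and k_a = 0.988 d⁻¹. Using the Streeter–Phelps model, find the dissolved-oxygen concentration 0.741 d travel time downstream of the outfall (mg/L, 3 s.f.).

DO ≈ 3.93 mg/L

Mixed DO = (2.10×8.39 + 0.586×0.245)/(2.10+0.586) = 17.76/2.686 = 6.613 mg/L.
Mixed L₀ = (2.10×1.61 + 0.586×160)/(2.686) = 97.14/2.686 = 36.17 mg/L.
Initial deficit D₀ = C_s − DO₀ = 9.02 − 6.613 = 2.407 mg/L.
D(0.741) = [0.227×36.17/(0.988−0.227)](e^(−0.227×0.741) − e^(−0.988×0.741)) + 2.407 e^(−0.988×0.741)
= 10.79 × (0.8452 − 0.4809) + 2.407 × 0.4809 = 5.087 mg/L.
DO = 9.02 − 5.087 = 3.933 mg/L.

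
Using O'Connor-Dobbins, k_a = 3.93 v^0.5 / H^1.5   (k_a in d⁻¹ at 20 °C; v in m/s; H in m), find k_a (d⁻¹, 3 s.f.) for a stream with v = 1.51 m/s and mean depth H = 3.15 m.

k_a = 3.93 × 1.51^0.5 / 3.15^1.5 = 3.93 × 1.229 / 5.591 = 0.8638 d⁻¹.

k_a ≈ 0.864 d⁻¹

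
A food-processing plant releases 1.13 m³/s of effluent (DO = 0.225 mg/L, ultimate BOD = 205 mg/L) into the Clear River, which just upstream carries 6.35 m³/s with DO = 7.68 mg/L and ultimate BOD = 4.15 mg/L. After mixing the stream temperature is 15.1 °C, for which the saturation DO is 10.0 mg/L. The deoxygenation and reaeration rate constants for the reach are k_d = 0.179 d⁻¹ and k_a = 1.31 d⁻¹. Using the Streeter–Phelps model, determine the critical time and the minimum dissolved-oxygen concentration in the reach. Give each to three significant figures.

Mixed DO = (6.35×7.68 + 1.13×0.225)/(6.35+1.13) = 49.02/7.480 = 6.554 mg/L.
Mixed L₀ = (6.35×4.15 + 1.13×205)/(7.480) = 258.0/7.480 = 34.49 mg/L.
Initial deficit D₀ = C_s − DO₀ = 10.0 − 6.554 = 3.446 mg/L.
t_c = (1/1.131) ln[(1.31/0.179)(1 − 3.446×1.131/(0.179×34.49))] = 0.8842 × ln(2.698) = 0.8777 d.
D_c = (0.179/1.31) × 34.49 × e^(−0.179×0.8777) = 0.1366 × 34.49 × 0.8546 = 4.028 mg/L.
Minimum DO = 10.0 − 4.028 = 5.972 mg/L.

t_c ≈ 0.878 d; minimum DO ≈ 5.97 mg/L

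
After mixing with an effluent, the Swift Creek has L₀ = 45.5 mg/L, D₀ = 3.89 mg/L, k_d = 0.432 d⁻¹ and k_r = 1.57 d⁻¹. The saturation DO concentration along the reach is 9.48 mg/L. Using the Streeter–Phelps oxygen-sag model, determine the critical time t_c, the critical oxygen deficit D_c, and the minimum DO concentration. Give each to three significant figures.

At the critical point dD/dt = 0, so k_d L₀ e^(−k_d t) = k_r D. Substituting D(t) from the Streeter–Phelps equation and solving for t gives
t_c = ln[(k_r/k_d)(1 − D₀(k_r−k_d)/(k_d L₀))] / (k_r−k_d).
Here k_r−k_d = 1.138 d⁻¹ and 1 − D₀(k_r−k_d)/(k_d L₀) = 1 − 3.89×1.138/(0.432×45.5) = 0.7748, so
t_c = ln(3.634 × 0.7748) / 1.138 = 1.035 / 1.138 = 0.9097 d.
D_c = (k_d/k_r) L₀ e^(−k_d t_c) = (0.432/1.57) × 45.5 × e^(−0.432×0.9097) = 0.2752 × 45.5 × 0.6750 = 8.451 mg/L.
Minimum DO = C_s − D_c = 9.48 − 8.451 = 1.029 mg/L.

t_c ≈ 0.910 d; D_c ≈ 8.45 mg/L; min DO ≈ 1.03 mg/L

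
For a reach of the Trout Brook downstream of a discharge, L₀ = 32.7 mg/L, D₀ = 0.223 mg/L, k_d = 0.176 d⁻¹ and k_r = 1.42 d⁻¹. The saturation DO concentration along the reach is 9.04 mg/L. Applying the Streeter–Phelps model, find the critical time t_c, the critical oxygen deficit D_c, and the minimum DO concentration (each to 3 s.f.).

t_c = [1/(k_r−k_d)] ln[(k_r/k_d)(1 − D₀(k_r−k_d)/(k_d L₀))]
= [1/(1.42−0.176)] ln[(1.42/0.176)(1 − 0.223×1.244/(0.176×32.7))]
= (1/1.244) ln[8.068 × 0.9518] = 0.8039 × ln(7.679) = 0.8039 × 2.039 = 1.639 d.
D_c = (k_d/k_r) L₀ e^(−k_d t_c) = (0.176/1.42) × 32.7 × e^(−0.176×1.639) = 0.1239 × 32.7 × 0.7495 = 3.038 mg/L.
Minimum DO = C_s − D_c = 9.04 − 3.038 = 6.002 mg/L.

t_c ≈ 1.64 d; D_c ≈ 3.04 mg/L; min DO ≈ 6.00 mg/L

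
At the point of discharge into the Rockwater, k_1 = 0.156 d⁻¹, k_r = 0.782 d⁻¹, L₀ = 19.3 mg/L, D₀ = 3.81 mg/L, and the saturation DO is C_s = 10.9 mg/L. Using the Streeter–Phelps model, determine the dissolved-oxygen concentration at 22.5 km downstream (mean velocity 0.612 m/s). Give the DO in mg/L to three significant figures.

Travel time t = x/v = 22.5 km / (0.612 m/s) = 22500 m / 0.612 m/s = 36760 s = 0.4255 d.
k_1 L₀/(k_r−k_1) = 0.156×19.3/(0.782−0.156) = 3.011/0.6260 = 4.810 mg/L.
e^(−k_1 t) = e^(−0.156×0.4255) = 0.9358; e^(−k_r t) = e^(−0.782×0.4255) = 0.7169.
D = 4.810 × (0.9358 − 0.7169) + 3.81 × 0.7169 = 1.052 + 2.732 = 3.784 mg/L.
DO = C_s − D = 10.9 − 3.784 = 7.116 mg/L.

DO ≈ 7.12 mg/L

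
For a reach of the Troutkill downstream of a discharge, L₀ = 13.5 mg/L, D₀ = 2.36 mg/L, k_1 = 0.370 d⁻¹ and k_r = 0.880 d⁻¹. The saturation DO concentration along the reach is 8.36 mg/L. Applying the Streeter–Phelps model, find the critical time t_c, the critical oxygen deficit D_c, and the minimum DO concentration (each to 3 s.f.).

t_c ≈ 1.16 d; D_c ≈ 3.70 mg/L; min DO ≈ 4.66 mg/L

At the critical point dD/dt = 0, so k_1 L₀ e^(−k_1 t) = k_r D. Substituting D(t) from the Streeter–Phelps equation and solving for t gives
t_c = ln[(k_r/k_1)(1 − D₀(k_r−k_1)/(k_1 L₀))] / (k_r−k_1).
Here k_r−k_1 = 0.5100 d⁻¹ and 1 − D₀(k_r−k_1)/(k_1 L₀) = 1 − 2.36×0.5100/(0.370×13.5) = 0.7590, so
t_c = ln(2.378 × 0.7590) / 0.5100 = 0.5907 / 0.5100 = 1.158 d.
L(t_c) = L₀ e^(−k_1 t_c) = 13.5 × 0.6514 = 8.795 mg/L, and at the critical point k_r D_c = k_1 L, so D_c = (0.370/0.880) × 8.795 = 3.698 mg/L.
Minimum DO = C_s − D_c = 8.36 − 3.698 = 4.662 mg/L.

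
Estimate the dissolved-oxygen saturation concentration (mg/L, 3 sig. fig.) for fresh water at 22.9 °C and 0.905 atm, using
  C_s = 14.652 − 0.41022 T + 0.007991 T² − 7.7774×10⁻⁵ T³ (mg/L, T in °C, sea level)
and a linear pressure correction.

At sea level: C_s = 14.652 − 0.41022×22.9 + 0.007991×22.9² − 7.7774×10⁻⁵×22.9³ = 8.515 mg/L.
Pressure correction: C_s' = 8.515 × 0.905 = 7.706 mg/L.

C_s ≈ 7.71 mg/L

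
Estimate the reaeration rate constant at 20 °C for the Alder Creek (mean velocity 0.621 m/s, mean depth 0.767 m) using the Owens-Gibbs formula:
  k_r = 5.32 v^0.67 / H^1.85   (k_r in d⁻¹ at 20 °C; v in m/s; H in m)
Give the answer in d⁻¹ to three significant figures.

k_r = 5.32 × 0.621^0.67 / 0.767^1.85 = 5.32 × 0.7267 / 0.6122 = 6.316 d⁻¹.

k_r ≈ 6.32 d⁻¹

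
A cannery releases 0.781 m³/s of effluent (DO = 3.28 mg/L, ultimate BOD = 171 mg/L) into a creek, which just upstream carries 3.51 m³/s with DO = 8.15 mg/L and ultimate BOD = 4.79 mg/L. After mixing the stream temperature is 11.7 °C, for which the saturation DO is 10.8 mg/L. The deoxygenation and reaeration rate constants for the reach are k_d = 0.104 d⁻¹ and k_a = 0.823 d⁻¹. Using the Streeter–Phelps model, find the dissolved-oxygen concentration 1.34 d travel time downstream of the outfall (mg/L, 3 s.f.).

DO ≈ 6.90 mg/L

Mixed DO = (3.51×8.15 + 0.781×3.28)/(3.51+0.781) = 31.17/4.291 = 7.264 mg/L.
Mixed L₀ = (3.51×4.79 + 0.781×171)/(4.291) = 150.4/4.291 = 35.04 mg/L.
Initial deficit D₀ = C_s − DO₀ = 10.8 − 7.264 = 3.536 mg/L.
D(1.34) = [0.104×35.04/(0.823−0.104)](e^(−0.104×1.34) − e^(−0.823×1.34)) + 3.536 e^(−0.823×1.34)
= 5.069 × (0.8699 − 0.3319) + 3.536 × 0.3319 = 3.901 mg/L.
DO = 10.8 − 3.901 = 6.899 mg/L.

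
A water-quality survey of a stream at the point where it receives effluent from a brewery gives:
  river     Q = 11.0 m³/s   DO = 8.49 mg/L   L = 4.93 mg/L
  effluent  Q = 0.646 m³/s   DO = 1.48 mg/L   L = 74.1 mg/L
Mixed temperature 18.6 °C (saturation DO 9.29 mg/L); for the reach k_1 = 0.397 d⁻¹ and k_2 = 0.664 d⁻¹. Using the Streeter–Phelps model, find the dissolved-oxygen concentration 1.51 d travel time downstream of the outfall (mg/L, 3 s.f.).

Mixed DO = (11.0×8.49 + 0.646×1.48)/(11.0+0.646) = 94.35/11.65 = 8.101 mg/L.
Mixed L₀ = (11.0×4.93 + 0.646×74.1)/(11.65) = 102.1/11.65 = 8.767 mg/L.
Initial deficit D₀ = C_s − DO₀ = 9.29 − 8.101 = 1.189 mg/L.
D(1.51) = [0.397×8.767/(0.664−0.397)](e^(−0.397×1.51) − e^(−0.664×1.51)) + 1.189 e^(−0.664×1.51)
= 13.04 × (0.5491 − 0.3669) + 1.189 × 0.3669 = 2.811 mg/L.
DO = 9.29 − 2.811 = 6.479 mg/L.

DO ≈ 6.48 mg/L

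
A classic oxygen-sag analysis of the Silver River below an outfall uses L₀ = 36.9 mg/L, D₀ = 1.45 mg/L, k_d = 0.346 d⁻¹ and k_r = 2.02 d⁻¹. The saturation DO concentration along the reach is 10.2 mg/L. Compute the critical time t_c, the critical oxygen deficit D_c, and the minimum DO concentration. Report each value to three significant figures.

With k_r/k_d = 5.838 and 1 − D₀(k_r−k_d)/(k_d L₀) = 0.8099,
t_c = ln(5.838 × 0.8099) / (2.02 − 0.346) = ln(4.728) / 1.674 = 1.554/1.674 = 0.9280 d.
D_c = (k_d/k_r) L₀ e^(−k_d t_c) = (0.346/2.02) × 36.9 × e^(−0.346×0.9280) = 0.1713 × 36.9 × 0.7253 = 4.585 mg/L.
Minimum DO = C_s − D_c = 10.2 − 4.585 = 5.615 mg/L.

t_c ≈ 0.928 d; D_c ≈ 4.58 mg/L; min DO ≈ 5.62 mg/L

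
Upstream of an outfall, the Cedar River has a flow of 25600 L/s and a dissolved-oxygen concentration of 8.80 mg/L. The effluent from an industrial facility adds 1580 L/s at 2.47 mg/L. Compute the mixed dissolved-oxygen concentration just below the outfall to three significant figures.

8.43 mg/L

Flow-weighted mixing: C = (Q_r C_r + Q_w C_w)/(Q_r + Q_w)
= (25600×8.80 + 1580×2.47)/(25600 + 1580) = 229200/27180 = 8.432 mg/L.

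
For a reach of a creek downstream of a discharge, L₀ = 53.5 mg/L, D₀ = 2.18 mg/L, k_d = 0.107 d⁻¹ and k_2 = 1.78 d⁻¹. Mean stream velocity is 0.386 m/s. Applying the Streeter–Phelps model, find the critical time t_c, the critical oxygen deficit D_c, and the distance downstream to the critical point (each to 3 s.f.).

At the critical point dD/dt = 0, so k_d L₀ e^(−k_d t) = k_2 D. Substituting D(t) from the Streeter–Phelps equation and solving for t gives
t_c = ln[(k_2/k_d)(1 − D₀(k_2−k_d)/(k_d L₀))] / (k_2−k_d).
Here k_2−k_d = 1.673 d⁻¹ and 1 − D₀(k_2−k_d)/(k_d L₀) = 1 − 2.18×1.673/(0.107×53.5) = 0.3629, so
t_c = ln(16.64 × 0.3629) / 1.673 = 1.798 / 1.673 = 1.075 d.
D_c = (k_d/k_2) L₀ e^(−k_d t_c) = (0.107/1.78) × 53.5 × e^(−0.107×1.075) = 0.06011 × 53.5 × 0.8914 = 2.867 mg/L.
x_c = v t_c = 0.386 m/s × 1.075 d × 86400 s/d = 35840 m ≈ 35.8 km.

t_c ≈ 1.07 d; D_c ≈ 2.87 mg/L; x_c ≈ 35.8 km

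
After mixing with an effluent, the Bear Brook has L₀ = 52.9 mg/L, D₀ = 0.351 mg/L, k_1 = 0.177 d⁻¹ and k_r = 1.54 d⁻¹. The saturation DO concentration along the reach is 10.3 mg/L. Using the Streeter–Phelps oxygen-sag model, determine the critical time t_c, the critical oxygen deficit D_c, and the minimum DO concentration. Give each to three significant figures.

With k_r/k_1 = 8.701 and 1 − D₀(k_r−k_1)/(k_1 L₀) = 0.9489,
t_c = ln(8.701 × 0.9489) / (1.54 − 0.177) = ln(8.256) / 1.363 = 2.111/1.363 = 1.549 d.
L(t_c) = L₀ e^(−k_1 t_c) = 52.9 × 0.7602 = 40.22 mg/L, and at the critical point k_r D_c = k_1 L, so D_c = (0.177/1.54) × 40.22 = 4.622 mg/L.
Minimum DO = C_s − D_c = 10.3 − 4.622 = 5.678 mg/L.

t_c ≈ 1.55 d; D_c ≈ 4.62 mg/L; min DO ≈ 5.68 mg/L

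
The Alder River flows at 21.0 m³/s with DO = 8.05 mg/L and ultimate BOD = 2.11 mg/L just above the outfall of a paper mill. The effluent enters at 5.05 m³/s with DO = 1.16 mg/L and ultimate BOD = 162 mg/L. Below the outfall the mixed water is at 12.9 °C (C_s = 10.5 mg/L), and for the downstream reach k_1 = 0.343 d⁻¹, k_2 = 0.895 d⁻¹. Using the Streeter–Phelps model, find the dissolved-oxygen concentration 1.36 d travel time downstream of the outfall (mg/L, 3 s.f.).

Mixed DO = (21.0×8.05 + 5.05×1.16)/(21.0+5.05) = 174.9/26.05 = 6.714 mg/L.
Mixed L₀ = (21.0×2.11 + 5.05×162)/(26.05) = 862.4/26.05 = 33.11 mg/L.
Initial deficit D₀ = C_s − DO₀ = 10.5 − 6.714 = 3.786 mg/L.
D(1.36) = [0.343×33.11/(0.895−0.343)](e^(−0.343×1.36) − e^(−0.895×1.36)) + 3.786 e^(−0.895×1.36)
= 20.57 × (0.6272 − 0.2961) + 3.786 × 0.2961 = 7.933 mg/L.
DO = 10.5 − 7.933 = 2.567 mg/L.

DO ≈ 2.57 mg/L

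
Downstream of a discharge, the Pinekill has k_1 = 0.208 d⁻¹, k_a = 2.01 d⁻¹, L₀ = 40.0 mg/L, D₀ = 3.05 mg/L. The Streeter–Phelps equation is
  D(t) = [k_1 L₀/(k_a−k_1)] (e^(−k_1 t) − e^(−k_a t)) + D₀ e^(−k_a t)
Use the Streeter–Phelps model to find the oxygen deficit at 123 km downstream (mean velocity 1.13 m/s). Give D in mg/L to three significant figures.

Travel time t = x/v = 123 km / (1.13 m/s) = 123000 m / 1.13 m/s = 108800 s = 1.260 d.
k_1 L₀/(k_a−k_1) = 0.208×40.0/(2.01−0.208) = 8.320/1.802 = 4.617 mg/L.
e^(−k_1 t) = e^(−0.208×1.260) = 0.7695; e^(−k_a t) = e^(−2.01×1.260) = 0.07948.
D = 4.617 × (0.7695 − 0.07948) + 3.05 × 0.07948 = 3.186 + 0.2424 = 3.428 mg/L.

D ≈ 3.43 mg/L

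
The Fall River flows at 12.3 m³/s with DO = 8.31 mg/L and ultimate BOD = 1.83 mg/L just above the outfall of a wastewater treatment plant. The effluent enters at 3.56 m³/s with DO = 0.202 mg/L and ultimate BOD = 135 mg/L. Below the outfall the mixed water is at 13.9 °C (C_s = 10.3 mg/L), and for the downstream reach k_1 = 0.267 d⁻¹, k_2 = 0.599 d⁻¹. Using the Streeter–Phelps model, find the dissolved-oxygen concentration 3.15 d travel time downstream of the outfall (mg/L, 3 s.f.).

DO ≈ 2.59 mg/L

Mixed DO = (12.3×8.31 + 3.56×0.202)/(12.3+3.56) = 102.9/15.86 = 6.490 mg/L.
Mixed L₀ = (12.3×1.83 + 3.56×135)/(15.86) = 503.1/15.86 = 31.72 mg/L.
Initial deficit D₀ = C_s − DO₀ = 10.3 − 6.490 = 3.810 mg/L.
D(3.15) = [0.267×31.72/(0.599−0.267)](e^(−0.267×3.15) − e^(−0.599×3.15)) + 3.810 e^(−0.599×3.15)
= 25.51 × (0.4313 − 0.1515) + 3.810 × 0.1515 = 7.713 mg/L.
DO = 10.3 − 7.713 = 2.587 mg/L.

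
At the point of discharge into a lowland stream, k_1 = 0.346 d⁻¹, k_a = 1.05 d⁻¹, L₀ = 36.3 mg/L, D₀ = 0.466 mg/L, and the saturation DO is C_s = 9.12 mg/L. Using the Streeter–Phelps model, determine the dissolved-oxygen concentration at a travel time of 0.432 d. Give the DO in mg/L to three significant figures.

DO ≈ 4.80 mg/L

k_1 L₀/(k_a−k_1) = 0.346×36.3/(1.05−0.346) = 12.56/0.7040 = 17.84 mg/L.
e^(−k_1 t) = e^(−0.346×0.4320) = 0.8612; e^(−k_a t) = e^(−1.05×0.4320) = 0.6353.
D = 17.84 × (0.8612 − 0.6353) + 0.466 × 0.6353 = 4.029 + 0.2961 = 4.325 mg/L.
DO = C_s − D = 9.12 − 4.325 = 4.795 mg/L.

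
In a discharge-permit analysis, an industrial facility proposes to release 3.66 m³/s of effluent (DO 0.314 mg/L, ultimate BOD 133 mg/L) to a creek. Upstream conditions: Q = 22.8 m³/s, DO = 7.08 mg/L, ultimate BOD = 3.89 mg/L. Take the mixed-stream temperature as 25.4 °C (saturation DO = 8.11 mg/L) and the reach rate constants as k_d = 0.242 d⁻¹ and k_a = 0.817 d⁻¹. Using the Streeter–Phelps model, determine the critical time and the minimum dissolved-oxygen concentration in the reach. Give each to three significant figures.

t_c ≈ 1.70 d; minimum DO ≈ 3.84 mg/L

Mixed DO = (22.8×7.08 + 3.66×0.314)/(22.8+3.66) = 162.6/26.46 = 6.144 mg/L.
Mixed L₀ = (22.8×3.89 + 3.66×133)/(26.46) = 575.5/26.46 = 21.75 mg/L.
Initial deficit D₀ = C_s − DO₀ = 8.11 − 6.144 = 1.966 mg/L.
t_c = (1/0.5750) ln[(0.817/0.242)(1 − 1.966×0.5750/(0.242×21.75))] = 1.739 × ln(2.651) = 1.696 d.
D_c = (0.242/0.817) × 21.75 × e^(−0.242×1.696) = 0.2962 × 21.75 × 0.6634 = 4.274 mg/L.
Minimum DO = 8.11 − 4.274 = 3.836 mg/L.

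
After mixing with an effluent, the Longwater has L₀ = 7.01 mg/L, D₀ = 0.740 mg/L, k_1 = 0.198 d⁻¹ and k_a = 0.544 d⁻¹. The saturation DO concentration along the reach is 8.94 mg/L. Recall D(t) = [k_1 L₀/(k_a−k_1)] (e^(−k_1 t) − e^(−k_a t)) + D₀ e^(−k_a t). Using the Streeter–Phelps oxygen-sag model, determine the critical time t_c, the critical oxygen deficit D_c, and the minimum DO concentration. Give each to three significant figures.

t_c ≈ 2.33 d; D_c ≈ 1.61 mg/L; min DO ≈ 7.33 mg/L

At the critical point dD/dt = 0, so k_1 L₀ e^(−k_1 t) = k_a D. Substituting D(t) from the Streeter–Phelps equation and solving for t gives
t_c = ln[(k_a/k_1)(1 − D₀(k_a−k_1)/(k_1 L₀))] / (k_a−k_1).
Here k_a−k_1 = 0.3460 d⁻¹ and 1 − D₀(k_a−k_1)/(k_1 L₀) = 1 − 0.740×0.3460/(0.198×7.01) = 0.8155, so
t_c = ln(2.747 × 0.8155) / 0.3460 = 0.8068 / 0.3460 = 2.332 d.
L(t_c) = L₀ e^(−k_1 t_c) = 7.01 × 0.6302 = 4.418 mg/L, and at the critical point k_a D_c = k_1 L, so D_c = (0.198/0.544) × 4.418 = 1.608 mg/L.
Minimum DO = C_s − D_c = 8.94 − 1.608 = 7.332 mg/L.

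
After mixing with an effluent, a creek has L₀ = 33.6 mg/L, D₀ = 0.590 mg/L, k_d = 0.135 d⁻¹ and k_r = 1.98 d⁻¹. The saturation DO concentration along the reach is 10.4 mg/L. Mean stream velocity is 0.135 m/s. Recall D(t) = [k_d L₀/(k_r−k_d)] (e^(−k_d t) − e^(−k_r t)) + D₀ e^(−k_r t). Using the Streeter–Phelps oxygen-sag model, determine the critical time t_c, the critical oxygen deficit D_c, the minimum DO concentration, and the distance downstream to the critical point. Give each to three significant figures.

At the critical point dD/dt = 0, so k_d L₀ e^(−k_d t) = k_r D. Substituting D(t) from the Streeter–Phelps equation and solving for t gives
t_c = ln[(k_r/k_d)(1 − D₀(k_r−k_d)/(k_d L₀))] / (k_r−k_d).
Here k_r−k_d = 1.845 d⁻¹ and 1 − D₀(k_r−k_d)/(k_d L₀) = 1 − 0.590×1.845/(0.135×33.6) = 0.7600, so
t_c = ln(14.67 × 0.7600) / 1.845 = 2.411 / 1.845 = 1.307 d.
L(t_c) = L₀ e^(−k_d t_c) = 33.6 × 0.8383 = 28.17 mg/L, and at the critical point k_r D_c = k_d L, so D_c = (0.135/1.98) × 28.17 = 1.920 mg/L.
Minimum DO = C_s − D_c = 10.4 − 1.920 = 8.480 mg/L.
x_c = v t_c = 0.135 m/s × 1.307 d × 86400 s/d = 15240 m ≈ 15.2 km.

t_c ≈ 1.31 d; D_c ≈ 1.92 mg/L; min DO ≈ 8.48 mg/L; x_c ≈ 15.2 km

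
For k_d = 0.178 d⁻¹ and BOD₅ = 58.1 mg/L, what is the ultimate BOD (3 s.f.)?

L₀ ≈ 98.6 mg/L

BOD₅ = L₀(1 − e^(−5k_d)) ⇒ L₀ = BOD₅ / (1 − e^(−5×0.178))
= 58.1 / (1 − 0.4107) = 58.1 / 0.5893 = 98.58 mg/L.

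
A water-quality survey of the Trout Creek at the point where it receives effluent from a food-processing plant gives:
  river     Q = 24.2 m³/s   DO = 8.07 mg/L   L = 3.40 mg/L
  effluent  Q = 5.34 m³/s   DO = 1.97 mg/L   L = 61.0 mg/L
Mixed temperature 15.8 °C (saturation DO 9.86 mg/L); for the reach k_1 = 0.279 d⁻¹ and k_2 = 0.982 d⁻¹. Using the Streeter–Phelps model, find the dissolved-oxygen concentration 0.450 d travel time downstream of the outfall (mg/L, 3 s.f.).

DO ≈ 6.69 mg/L

Mixed DO = (24.2×8.07 + 5.34×1.97)/(24.2+5.34) = 205.8/29.54 = 6.967 mg/L.
Mixed L₀ = (24.2×3.40 + 5.34×61.0)/(29.54) = 408.0/29.54 = 13.81 mg/L.
Initial deficit D₀ = C_s − DO₀ = 9.86 − 6.967 = 2.893 mg/L.
D(0.450) = [0.279×13.81/(0.982−0.279)](e^(−0.279×0.450) − e^(−0.982×0.450)) + 2.893 e^(−0.982×0.450)
= 5.482 × (0.8820 − 0.6428) + 2.893 × 0.6428 = 3.171 mg/L.
DO = 9.86 − 3.171 = 6.689 mg/L.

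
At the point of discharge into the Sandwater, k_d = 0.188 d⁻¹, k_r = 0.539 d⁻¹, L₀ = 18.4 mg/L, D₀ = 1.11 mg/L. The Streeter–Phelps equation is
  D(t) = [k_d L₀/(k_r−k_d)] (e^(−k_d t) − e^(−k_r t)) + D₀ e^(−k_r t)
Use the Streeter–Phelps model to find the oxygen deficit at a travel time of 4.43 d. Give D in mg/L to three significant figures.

k_d L₀/(k_r−k_d) = 0.188×18.4/(0.539−0.188) = 3.459/0.3510 = 9.855 mg/L.
e^(−k_d t) = e^(−0.188×4.430) = 0.4348; e^(−k_r t) = e^(−0.539×4.430) = 0.09183.
D = 9.855 × (0.4348 − 0.09183) + 1.11 × 0.09183 = 3.380 + 0.1019 = 3.482 mg/L.

D ≈ 3.48 mg/L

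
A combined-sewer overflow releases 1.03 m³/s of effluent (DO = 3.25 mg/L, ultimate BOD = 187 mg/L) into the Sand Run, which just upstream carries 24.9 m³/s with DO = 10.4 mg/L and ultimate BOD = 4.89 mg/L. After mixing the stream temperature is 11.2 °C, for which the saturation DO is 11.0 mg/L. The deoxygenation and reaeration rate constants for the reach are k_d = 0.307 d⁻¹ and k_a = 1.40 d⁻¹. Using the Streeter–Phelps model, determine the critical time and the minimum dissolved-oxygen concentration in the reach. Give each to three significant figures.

t_c ≈ 1.11 d; minimum DO ≈ 9.11 mg/L

Mixed DO = (24.9×10.4 + 1.03×3.25)/(24.9+1.03) = 262.3/25.93 = 10.12 mg/L.
Mixed L₀ = (24.9×4.89 + 1.03×187)/(25.93) = 314.4/25.93 = 12.12 mg/L.
Initial deficit D₀ = C_s − DO₀ = 11.0 − 10.12 = 0.8840 mg/L.
t_c = (1/1.093) ln[(1.40/0.307)(1 − 0.8840×1.093/(0.307×12.12))] = 0.9149 × ln(3.376) = 1.113 d.
D_c = (0.307/1.40) × 12.12 × e^(−0.307×1.113) = 0.2193 × 12.12 × 0.7105 = 1.889 mg/L.
Minimum DO = 11.0 − 1.889 = 9.111 mg/L.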